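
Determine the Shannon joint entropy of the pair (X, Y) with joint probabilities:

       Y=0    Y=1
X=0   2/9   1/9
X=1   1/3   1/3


H(X,Y) = -Σ p(x,y) log₂ p(x,y)
  p(0,0)=2/9: -0.2222 × log₂(0.2222) = 0.4822
  p(0,1)=1/9: -0.1111 × log₂(0.1111) = 0.3522
  p(1,0)=1/3: -0.3333 × log₂(0.3333) = 0.5283
  p(1,1)=1/3: -0.3333 × log₂(0.3333) = 0.5283
H(X,Y) = 1.8911 bits


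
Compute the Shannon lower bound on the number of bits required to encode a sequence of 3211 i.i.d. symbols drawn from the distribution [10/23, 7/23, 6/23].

Entropy H = 1.5505 bits/symbol
Minimum bits = H × n = 1.5505 × 3211
= 4978.64 bits


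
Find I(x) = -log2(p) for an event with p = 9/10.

Information content I(x) = -log₂(p(x))
I = -log₂(9/10) = -log₂(0.9000)
I = 0.1520 bits


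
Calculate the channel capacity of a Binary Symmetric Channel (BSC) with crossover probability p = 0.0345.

For BSC with error probability p:
C = 1 - H(p) where H(p) is binary entropy
H(0.0345) = -0.0345 × log₂(0.0345) - 0.9655 × log₂(0.9655)
H(p) = 0.2165
C = 1 - 0.2165 = 0.7835 bits/use


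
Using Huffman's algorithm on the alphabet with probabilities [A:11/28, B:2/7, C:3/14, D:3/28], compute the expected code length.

Huffman tree construction:
Combine smallest probabilities repeatedly
Resulting codes:
  A: 0 (length 1)
  B: 10 (length 2)
  C: 111 (length 3)
  D: 110 (length 3)
Average length = Σ p(s) × length(s) = 1.9286 bits


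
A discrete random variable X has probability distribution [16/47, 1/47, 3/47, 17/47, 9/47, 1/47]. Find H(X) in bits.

H(X) = -Σ p(x) log₂ p(x)
  -16/47 × log₂(16/47) = 0.5292
  -1/47 × log₂(1/47) = 0.1182
  -3/47 × log₂(3/47) = 0.2534
  -17/47 × log₂(17/47) = 0.5307
  -9/47 × log₂(9/47) = 0.4566
  -1/47 × log₂(1/47) = 0.1182
H(X) = 2.0063 bits


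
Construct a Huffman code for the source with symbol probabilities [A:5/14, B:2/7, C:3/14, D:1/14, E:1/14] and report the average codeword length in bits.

Huffman tree construction:
Combine smallest probabilities repeatedly
Resulting codes:
  A: 11 (length 2)
  B: 10 (length 2)
  C: 01 (length 2)
  D: 000 (length 3)
  E: 001 (length 3)
Average length = Σ p(s) × length(s) = 2.1429 bits


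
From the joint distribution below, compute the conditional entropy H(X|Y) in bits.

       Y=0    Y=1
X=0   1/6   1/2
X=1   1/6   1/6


H(X|Y) = Σ_y p(y) H(X|Y=y)
  p(Y=0) = 1/3, H(X|Y=0) = 1.0000
  p(Y=1) = 2/3, H(X|Y=1) = 0.8113
H(X|Y) = 0.3333×1.0000 + 0.6667×0.8113 = 0.8742 bits


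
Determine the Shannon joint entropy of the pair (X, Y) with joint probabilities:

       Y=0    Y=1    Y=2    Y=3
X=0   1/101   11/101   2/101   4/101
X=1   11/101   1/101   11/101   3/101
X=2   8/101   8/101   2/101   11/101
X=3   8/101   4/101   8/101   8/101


H(X,Y) = -Σ p(x,y) log₂ p(x,y)
  p(0,0)=1/101: -0.0099 × log₂(0.0099) = 0.0659
  p(0,1)=11/101: -0.1089 × log₂(0.1089) = 0.3484
  p(0,2)=2/101: -0.0198 × log₂(0.0198) = 0.1120
  p(0,3)=4/101: -0.0396 × log₂(0.0396) = 0.1845
  p(1,0)=11/101: -0.1089 × log₂(0.1089) = 0.3484
  p(1,1)=1/101: -0.0099 × log₂(0.0099) = 0.0659
  p(1,2)=11/101: -0.1089 × log₂(0.1089) = 0.3484
  p(1,3)=3/101: -0.0297 × log₂(0.0297) = 0.1507
  p(2,0)=8/101: -0.0792 × log₂(0.0792) = 0.2898
  p(2,1)=8/101: -0.0792 × log₂(0.0792) = 0.2898
  p(2,2)=2/101: -0.0198 × log₂(0.0198) = 0.1120
  p(2,3)=11/101: -0.1089 × log₂(0.1089) = 0.3484
  p(3,0)=8/101: -0.0792 × log₂(0.0792) = 0.2898
  p(3,1)=4/101: -0.0396 × log₂(0.0396) = 0.1845
  p(3,2)=8/101: -0.0792 × log₂(0.0792) = 0.2898
  p(3,3)=8/101: -0.0792 × log₂(0.0792) = 0.2898
H(X,Y) = 3.7179 bits


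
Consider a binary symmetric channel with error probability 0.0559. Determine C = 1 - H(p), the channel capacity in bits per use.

For BSC with error probability p:
C = 1 - H(p) where H(p) is binary entropy
H(0.0559) = -0.0559 × log₂(0.0559) - 0.9441 × log₂(0.9441)
H(p) = 0.3109
C = 1 - 0.3109 = 0.6891 bits/use


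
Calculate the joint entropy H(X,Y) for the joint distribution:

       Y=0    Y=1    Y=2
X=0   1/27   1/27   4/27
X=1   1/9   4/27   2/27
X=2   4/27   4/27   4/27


H(X,Y) = -Σ p(x,y) log₂ p(x,y)
  p(0,0)=1/27: -0.0370 × log₂(0.0370) = 0.1761
  p(0,1)=1/27: -0.0370 × log₂(0.0370) = 0.1761
  p(0,2)=4/27: -0.1481 × log₂(0.1481) = 0.4081
  p(1,0)=1/9: -0.1111 × log₂(0.1111) = 0.3522
  p(1,1)=4/27: -0.1481 × log₂(0.1481) = 0.4081
  p(1,2)=2/27: -0.0741 × log₂(0.0741) = 0.2781
  p(2,0)=4/27: -0.1481 × log₂(0.1481) = 0.4081
  p(2,1)=4/27: -0.1481 × log₂(0.1481) = 0.4081
  p(2,2)=4/27: -0.1481 × log₂(0.1481) = 0.4081
H(X,Y) = 3.0232 bits


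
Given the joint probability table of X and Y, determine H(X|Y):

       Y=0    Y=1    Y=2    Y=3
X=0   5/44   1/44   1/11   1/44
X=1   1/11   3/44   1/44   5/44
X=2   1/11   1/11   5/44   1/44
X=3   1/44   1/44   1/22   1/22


H(X|Y) = Σ_y p(y) H(X|Y=y)
  p(Y=0) = 7/22, H(X|Y=0) = 1.8352
  p(Y=1) = 9/44, H(X|Y=1) = 1.7527
  p(Y=2) = 3/11, H(X|Y=2) = 1.7842
  p(Y=3) = 9/44, H(X|Y=3) = 1.6577
H(X|Y) = 0.3182×1.8352 + 0.2045×1.7527 + 0.2727×1.7842 + 0.2045×1.6577 = 1.7681 bits


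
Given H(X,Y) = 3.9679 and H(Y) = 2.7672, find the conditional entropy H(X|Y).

Chain rule: H(X,Y) = H(X|Y) + H(Y)
H(X|Y) = H(X,Y) - H(Y) = 3.9679 - 2.7672 = 1.2007 bits


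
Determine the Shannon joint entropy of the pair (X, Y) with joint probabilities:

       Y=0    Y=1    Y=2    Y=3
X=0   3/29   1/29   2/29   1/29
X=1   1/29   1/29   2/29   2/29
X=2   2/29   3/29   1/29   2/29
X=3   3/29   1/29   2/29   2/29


H(X,Y) = -Σ p(x,y) log₂ p(x,y)
  p(0,0)=3/29: -0.1034 × log₂(0.1034) = 0.3386
  p(0,1)=1/29: -0.0345 × log₂(0.0345) = 0.1675
  p(0,2)=2/29: -0.0690 × log₂(0.0690) = 0.2661
  p(0,3)=1/29: -0.0345 × log₂(0.0345) = 0.1675
  p(1,0)=1/29: -0.0345 × log₂(0.0345) = 0.1675
  p(1,1)=1/29: -0.0345 × log₂(0.0345) = 0.1675
  p(1,2)=2/29: -0.0690 × log₂(0.0690) = 0.2661
  p(1,3)=2/29: -0.0690 × log₂(0.0690) = 0.2661
  p(2,0)=2/29: -0.0690 × log₂(0.0690) = 0.2661
  p(2,1)=3/29: -0.1034 × log₂(0.1034) = 0.3386
  p(2,2)=1/29: -0.0345 × log₂(0.0345) = 0.1675
  p(2,3)=2/29: -0.0690 × log₂(0.0690) = 0.2661
  p(3,0)=3/29: -0.1034 × log₂(0.1034) = 0.3386
  p(3,1)=1/29: -0.0345 × log₂(0.0345) = 0.1675
  p(3,2)=2/29: -0.0690 × log₂(0.0690) = 0.2661
  p(3,3)=2/29: -0.0690 × log₂(0.0690) = 0.2661
H(X,Y) = 3.8833 bits


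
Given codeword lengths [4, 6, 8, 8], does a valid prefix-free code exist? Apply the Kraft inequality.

Kraft inequality: Σ 2^(-l_i) ≤ 1 for prefix-free code
Calculating: 2^(-4) + 2^(-6) + 2^(-8) + 2^(-8)
= 0.0625 + 0.015625 + 0.00390625 + 0.00390625
= 0.0859
Since 0.0859 ≤ 1, prefix-free code exists


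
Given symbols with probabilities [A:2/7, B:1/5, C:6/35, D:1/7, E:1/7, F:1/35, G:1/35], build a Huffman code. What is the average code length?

Huffman tree construction:
Combine smallest probabilities repeatedly
Resulting codes:
  A: 10 (length 2)
  B: 00 (length 2)
  C: 111 (length 3)
  D: 011 (length 3)
  E: 110 (length 3)
  F: 0100 (length 4)
  G: 0101 (length 4)
Average length = Σ p(s) × length(s) = 2.5714 bits


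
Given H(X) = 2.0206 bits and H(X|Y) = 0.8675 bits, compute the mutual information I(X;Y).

I(X;Y) = H(X) - H(X|Y)
I(X;Y) = 2.0206 - 0.8675 = 1.1531 bits


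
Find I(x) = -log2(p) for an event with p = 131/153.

Information content I(x) = -log₂(p(x))
I = -log₂(131/153) = -log₂(0.8562)
I = 0.2240 bits


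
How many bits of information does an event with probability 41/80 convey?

Information content I(x) = -log₂(p(x))
I = -log₂(41/80) = -log₂(0.5125)
I = 0.9644 bits


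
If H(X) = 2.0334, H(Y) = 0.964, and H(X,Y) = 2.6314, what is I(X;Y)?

I(X;Y) = H(X) + H(Y) - H(X,Y)
I(X;Y) = 2.0334 + 0.964 - 2.6314 = 0.366 bits


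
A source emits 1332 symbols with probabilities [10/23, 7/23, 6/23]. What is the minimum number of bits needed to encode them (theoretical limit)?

Entropy H = 1.5505 bits/symbol
Minimum bits = H × n = 1.5505 × 1332
= 2065.26 bits


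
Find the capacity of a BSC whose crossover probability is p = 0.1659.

For BSC with error probability p:
C = 1 - H(p) where H(p) is binary entropy
H(0.1659) = -0.1659 × log₂(0.1659) - 0.8341 × log₂(0.8341)
H(p) = 0.6482
C = 1 - 0.6482 = 0.3518 bits/use


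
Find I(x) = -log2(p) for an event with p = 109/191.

Information content I(x) = -log₂(p(x))
I = -log₂(109/191) = -log₂(0.5707)
I = 0.8092 bits


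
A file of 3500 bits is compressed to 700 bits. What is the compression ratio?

Compression ratio = Original / Compressed
= 3500 / 700 = 5.00:1


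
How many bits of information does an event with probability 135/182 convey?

Information content I(x) = -log₂(p(x))
I = -log₂(135/182) = -log₂(0.7418)
I = 0.4310 bits


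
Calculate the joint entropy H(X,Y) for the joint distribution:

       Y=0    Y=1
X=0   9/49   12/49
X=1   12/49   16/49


H(X,Y) = -Σ p(x,y) log₂ p(x,y)
  p(0,0)=9/49: -0.1837 × log₂(0.1837) = 0.4490
  p(0,1)=12/49: -0.2449 × log₂(0.2449) = 0.4971
  p(1,0)=12/49: -0.2449 × log₂(0.2449) = 0.4971
  p(1,1)=16/49: -0.3265 × log₂(0.3265) = 0.5273
H(X,Y) = 1.9705 bits


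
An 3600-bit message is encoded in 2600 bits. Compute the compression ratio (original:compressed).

Compression ratio = Original / Compressed
= 3600 / 2600 = 1.38:1


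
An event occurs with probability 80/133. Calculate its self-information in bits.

Information content I(x) = -log₂(p(x))
I = -log₂(80/133) = -log₂(0.6015)
I = 0.7334 bits


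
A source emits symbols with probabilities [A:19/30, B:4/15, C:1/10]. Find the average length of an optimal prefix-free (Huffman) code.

Huffman tree construction:
Combine smallest probabilities repeatedly
Resulting codes:
  A: 1 (length 1)
  B: 01 (length 2)
  C: 00 (length 2)
Average length = Σ p(s) × length(s) = 1.3667 bits


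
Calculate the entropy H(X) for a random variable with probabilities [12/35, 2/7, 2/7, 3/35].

H(X) = -Σ p(x) log₂ p(x)
  -12/35 × log₂(12/35) = 0.5295
  -2/7 × log₂(2/7) = 0.5164
  -2/7 × log₂(2/7) = 0.5164
  -3/35 × log₂(3/35) = 0.3038
H(X) = 1.8661 bits


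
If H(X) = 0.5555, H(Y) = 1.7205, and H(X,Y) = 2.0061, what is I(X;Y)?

I(X;Y) = H(X) + H(Y) - H(X,Y)
I(X;Y) = 0.5555 + 1.7205 - 2.0061 = 0.2699 bits


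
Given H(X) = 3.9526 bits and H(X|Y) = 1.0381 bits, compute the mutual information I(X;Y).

I(X;Y) = H(X) - H(X|Y)
I(X;Y) = 3.9526 - 1.0381 = 2.9145 bits


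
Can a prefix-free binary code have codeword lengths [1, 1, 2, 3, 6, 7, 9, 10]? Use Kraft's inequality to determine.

Kraft inequality: Σ 2^(-l_i) ≤ 1 for prefix-free code
Calculating: 2^(-1) + 2^(-1) + 2^(-2) + 2^(-3) + 2^(-6) + 2^(-7) + 2^(-9) + 2^(-10)
= 0.5 + 0.5 + 0.25 + 0.125 + 0.015625 + 0.0078125 + 0.001953125 + 0.0009765625
= 1.4014
Since 1.4014 > 1, prefix-free code does not exist


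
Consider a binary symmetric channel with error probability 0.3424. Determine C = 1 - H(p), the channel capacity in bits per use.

For BSC with error probability p:
C = 1 - H(p) where H(p) is binary entropy
H(0.3424) = -0.3424 × log₂(0.3424) - 0.6576 × log₂(0.6576)
H(p) = 0.9271
C = 1 - 0.9271 = 0.0729 bits/use


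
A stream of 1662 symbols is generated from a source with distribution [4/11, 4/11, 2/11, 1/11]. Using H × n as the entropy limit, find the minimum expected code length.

Entropy H = 1.8231 bits/symbol
Minimum bits = H × n = 1.8231 × 1662
= 3029.94 bits


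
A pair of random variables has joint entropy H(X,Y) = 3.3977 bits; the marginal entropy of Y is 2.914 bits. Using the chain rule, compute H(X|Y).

Chain rule: H(X,Y) = H(X|Y) + H(Y)
H(X|Y) = H(X,Y) - H(Y) = 3.3977 - 2.914 = 0.4837 bits


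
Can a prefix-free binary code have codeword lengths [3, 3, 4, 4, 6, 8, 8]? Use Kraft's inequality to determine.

Kraft inequality: Σ 2^(-l_i) ≤ 1 for prefix-free code
Calculating: 2^(-3) + 2^(-3) + 2^(-4) + 2^(-4) + 2^(-6) + 2^(-8) + 2^(-8)
= 0.125 + 0.125 + 0.0625 + 0.0625 + 0.015625 + 0.00390625 + 0.00390625
= 0.3984
Since 0.3984 ≤ 1, prefix-free code exists


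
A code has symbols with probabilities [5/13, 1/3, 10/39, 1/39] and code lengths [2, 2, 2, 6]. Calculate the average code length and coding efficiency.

Average length L = Σ p_i × l_i = 2.1026 bits
Entropy H = 1.6975 bits
Efficiency η = H/L × 100% = 80.73%


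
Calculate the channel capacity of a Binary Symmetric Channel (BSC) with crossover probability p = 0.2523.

For BSC with error probability p:
C = 1 - H(p) where H(p) is binary entropy
H(0.2523) = -0.2523 × log₂(0.2523) - 0.7477 × log₂(0.7477)
H(p) = 0.8149
C = 1 - 0.8149 = 0.1851 bits/use


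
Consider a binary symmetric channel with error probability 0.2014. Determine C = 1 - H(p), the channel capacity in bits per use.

For BSC with error probability p:
C = 1 - H(p) where H(p) is binary entropy
H(0.2014) = -0.2014 × log₂(0.2014) - 0.7986 × log₂(0.7986)
H(p) = 0.7247
C = 1 - 0.7247 = 0.2753 bits/use


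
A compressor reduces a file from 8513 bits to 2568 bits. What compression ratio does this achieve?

Compression ratio = Original / Compressed
= 8513 / 2568 = 3.32:1


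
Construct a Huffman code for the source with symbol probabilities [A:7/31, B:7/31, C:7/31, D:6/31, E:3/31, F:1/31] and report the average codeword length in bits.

Huffman tree construction:
Combine smallest probabilities repeatedly
Resulting codes:
  A: 00 (length 2)
  B: 01 (length 2)
  C: 10 (length 2)
  D: 111 (length 3)
  E: 1101 (length 4)
  F: 1100 (length 4)
Average length = Σ p(s) × length(s) = 2.4516 bits


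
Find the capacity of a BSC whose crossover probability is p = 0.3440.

For BSC with error probability p:
C = 1 - H(p) where H(p) is binary entropy
H(0.3440) = -0.3440 × log₂(0.3440) - 0.6560 × log₂(0.6560)
H(p) = 0.9286
C = 1 - 0.9286 = 0.0714 bits/use


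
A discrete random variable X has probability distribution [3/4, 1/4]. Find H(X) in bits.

H(X) = -Σ p(x) log₂ p(x)
  -3/4 × log₂(3/4) = 0.3113
  -1/4 × log₂(1/4) = 0.5000
H(X) = 0.8113 bits


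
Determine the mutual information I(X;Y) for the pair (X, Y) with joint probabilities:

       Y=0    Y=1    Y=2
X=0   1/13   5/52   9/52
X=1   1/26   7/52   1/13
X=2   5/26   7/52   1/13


H(X) = 1.5581, H(Y) = 1.5813, H(X,Y) = 3.0339
I(X;Y) = H(X) + H(Y) - H(X,Y) = 0.1055 bits


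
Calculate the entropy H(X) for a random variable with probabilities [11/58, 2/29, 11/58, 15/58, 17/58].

H(X) = -Σ p(x) log₂ p(x)
  -11/58 × log₂(11/58) = 0.4549
  -2/29 × log₂(2/29) = 0.2661
  -11/58 × log₂(11/58) = 0.4549
  -15/58 × log₂(15/58) = 0.5046
  -17/58 × log₂(17/58) = 0.5189
H(X) = 2.1994 bits


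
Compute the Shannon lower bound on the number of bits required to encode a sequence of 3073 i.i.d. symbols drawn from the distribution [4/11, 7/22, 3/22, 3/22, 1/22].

Entropy H = 2.0430 bits/symbol
Minimum bits = H × n = 2.0430 × 3073
= 6278.17 bits


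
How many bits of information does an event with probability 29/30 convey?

Information content I(x) = -log₂(p(x))
I = -log₂(29/30) = -log₂(0.9667)
I = 0.0489 bits


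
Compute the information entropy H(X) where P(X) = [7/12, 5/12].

H(X) = -Σ p(x) log₂ p(x)
  -7/12 × log₂(7/12) = 0.4536
  -5/12 × log₂(5/12) = 0.5263
H(X) = 0.9799 bits


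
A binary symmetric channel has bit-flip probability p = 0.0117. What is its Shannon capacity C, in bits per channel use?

For BSC with error probability p:
C = 1 - H(p) where H(p) is binary entropy
H(0.0117) = -0.0117 × log₂(0.0117) - 0.9883 × log₂(0.9883)
H(p) = 0.0919
C = 1 - 0.0919 = 0.9081 bits/use


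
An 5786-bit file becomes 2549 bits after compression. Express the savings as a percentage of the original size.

Space savings = (1 - Compressed/Original) × 100%
= (1 - 2549/5786) × 100%
= 55.95%


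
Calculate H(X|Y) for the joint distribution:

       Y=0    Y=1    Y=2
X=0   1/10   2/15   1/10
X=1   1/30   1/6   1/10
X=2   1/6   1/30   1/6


H(X|Y) = Σ_y p(y) H(X|Y=y)
  p(Y=0) = 3/10, H(X|Y=0) = 1.3516
  p(Y=1) = 1/3, H(X|Y=1) = 1.3610
  p(Y=2) = 11/30, H(X|Y=2) = 1.5395
H(X|Y) = 0.3000×1.3516 + 0.3333×1.3610 + 0.3667×1.5395 = 1.4236 bits


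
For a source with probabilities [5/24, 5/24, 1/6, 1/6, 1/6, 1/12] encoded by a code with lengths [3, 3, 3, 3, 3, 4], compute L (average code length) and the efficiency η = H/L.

Average length L = Σ p_i × l_i = 3.0833 bits
Entropy H = 2.5342 bits
Efficiency η = H/L × 100% = 82.19%


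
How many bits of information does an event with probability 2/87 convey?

Information content I(x) = -log₂(p(x))
I = -log₂(2/87) = -log₂(0.0230)
I = 5.4429 bits


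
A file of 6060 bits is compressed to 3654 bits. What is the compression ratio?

Compression ratio = Original / Compressed
= 6060 / 3654 = 1.66:1


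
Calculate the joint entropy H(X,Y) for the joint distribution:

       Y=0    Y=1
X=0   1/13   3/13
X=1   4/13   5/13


H(X,Y) = -Σ p(x,y) log₂ p(x,y)
  p(0,0)=1/13: -0.0769 × log₂(0.0769) = 0.2846
  p(0,1)=3/13: -0.2308 × log₂(0.2308) = 0.4882
  p(1,0)=4/13: -0.3077 × log₂(0.3077) = 0.5232
  p(1,1)=5/13: -0.3846 × log₂(0.3846) = 0.5302
H(X,Y) = 1.8262 bits


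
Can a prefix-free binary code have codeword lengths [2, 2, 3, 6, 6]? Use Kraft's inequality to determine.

Kraft inequality: Σ 2^(-l_i) ≤ 1 for prefix-free code
Calculating: 2^(-2) + 2^(-2) + 2^(-3) + 2^(-6) + 2^(-6)
= 0.25 + 0.25 + 0.125 + 0.015625 + 0.015625
= 0.6562
Since 0.6562 ≤ 1, prefix-free code exists


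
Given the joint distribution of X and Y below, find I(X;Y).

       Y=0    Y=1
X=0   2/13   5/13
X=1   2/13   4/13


H(X) = 0.9957, H(Y) = 0.8905, H(X,Y) = 1.8843
I(X;Y) = H(X) + H(Y) - H(X,Y) = 0.0019 bits


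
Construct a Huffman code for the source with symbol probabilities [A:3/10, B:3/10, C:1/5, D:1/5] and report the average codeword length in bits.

Huffman tree construction:
Combine smallest probabilities repeatedly
Resulting codes:
  A: 10 (length 2)
  B: 11 (length 2)
  C: 00 (length 2)
  D: 01 (length 2)
Average length = Σ p(s) × length(s) = 2.0000 bits


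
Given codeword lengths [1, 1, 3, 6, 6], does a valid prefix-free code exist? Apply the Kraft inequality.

Kraft inequality: Σ 2^(-l_i) ≤ 1 for prefix-free code
Calculating: 2^(-1) + 2^(-1) + 2^(-3) + 2^(-6) + 2^(-6)
= 0.5 + 0.5 + 0.125 + 0.015625 + 0.015625
= 1.1562
Since 1.1562 > 1, prefix-free code does not exist


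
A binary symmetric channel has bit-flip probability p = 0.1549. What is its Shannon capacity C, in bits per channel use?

For BSC with error probability p:
C = 1 - H(p) where H(p) is binary entropy
H(0.1549) = -0.1549 × log₂(0.1549) - 0.8451 × log₂(0.8451)
H(p) = 0.6220
C = 1 - 0.6220 = 0.3780 bits/use


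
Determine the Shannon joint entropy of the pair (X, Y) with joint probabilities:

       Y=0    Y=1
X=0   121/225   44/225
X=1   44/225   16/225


H(X,Y) = -Σ p(x,y) log₂ p(x,y)
  p(0,0)=121/225: -0.5378 × log₂(0.5378) = 0.4813
  p(0,1)=44/225: -0.1956 × log₂(0.1956) = 0.4604
  p(1,0)=44/225: -0.1956 × log₂(0.1956) = 0.4604
  p(1,1)=16/225: -0.0711 × log₂(0.0711) = 0.2712
H(X,Y) = 1.6733 bits


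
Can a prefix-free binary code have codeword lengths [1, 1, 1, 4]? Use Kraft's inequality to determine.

Kraft inequality: Σ 2^(-l_i) ≤ 1 for prefix-free code
Calculating: 2^(-1) + 2^(-1) + 2^(-1) + 2^(-4)
= 0.5 + 0.5 + 0.5 + 0.0625
= 1.5625
Since 1.5625 > 1, prefix-free code does not exist


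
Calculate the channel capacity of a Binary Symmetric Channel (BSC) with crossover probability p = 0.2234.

For BSC with error probability p:
C = 1 - H(p) where H(p) is binary entropy
H(0.2234) = -0.2234 × log₂(0.2234) - 0.7766 × log₂(0.7766)
H(p) = 0.7663
C = 1 - 0.7663 = 0.2337 bits/use


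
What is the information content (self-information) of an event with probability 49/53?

Information content I(x) = -log₂(p(x))
I = -log₂(49/53) = -log₂(0.9245)
I = 0.1132 bits


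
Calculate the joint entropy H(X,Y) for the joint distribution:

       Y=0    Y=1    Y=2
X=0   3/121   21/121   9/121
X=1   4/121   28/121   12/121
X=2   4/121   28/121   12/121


H(X,Y) = -Σ p(x,y) log₂ p(x,y)
  p(0,0)=3/121: -0.0248 × log₂(0.0248) = 0.1322
  p(0,1)=21/121: -0.1736 × log₂(0.1736) = 0.4385
  p(0,2)=9/121: -0.0744 × log₂(0.0744) = 0.2788
  p(1,0)=4/121: -0.0331 × log₂(0.0331) = 0.1626
  p(1,1)=28/121: -0.2314 × log₂(0.2314) = 0.4886
  p(1,2)=12/121: -0.0992 × log₂(0.0992) = 0.3306
  p(2,0)=4/121: -0.0331 × log₂(0.0331) = 0.1626
  p(2,1)=28/121: -0.2314 × log₂(0.2314) = 0.4886
  p(2,2)=12/121: -0.0992 × log₂(0.0992) = 0.3306
H(X,Y) = 2.8133 bits


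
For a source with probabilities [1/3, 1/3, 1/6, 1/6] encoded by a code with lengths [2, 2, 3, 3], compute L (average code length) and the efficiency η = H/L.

Average length L = Σ p_i × l_i = 2.3333 bits
Entropy H = 1.9183 bits
Efficiency η = H/L × 100% = 82.21%


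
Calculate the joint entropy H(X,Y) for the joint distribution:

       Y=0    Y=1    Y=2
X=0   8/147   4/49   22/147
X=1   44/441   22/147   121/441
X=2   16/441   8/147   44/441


H(X,Y) = -Σ p(x,y) log₂ p(x,y)
  p(0,0)=8/147: -0.0544 × log₂(0.0544) = 0.2286
  p(0,1)=4/49: -0.0816 × log₂(0.0816) = 0.2951
  p(0,2)=22/147: -0.1497 × log₂(0.1497) = 0.4101
  p(1,0)=44/441: -0.0998 × log₂(0.0998) = 0.3318
  p(1,1)=22/147: -0.1497 × log₂(0.1497) = 0.4101
  p(1,2)=121/441: -0.2744 × log₂(0.2744) = 0.5119
  p(2,0)=16/441: -0.0363 × log₂(0.0363) = 0.1736
  p(2,1)=8/147: -0.0544 × log₂(0.0544) = 0.2286
  p(2,2)=44/441: -0.0998 × log₂(0.0998) = 0.3318
H(X,Y) = 2.9214 bits


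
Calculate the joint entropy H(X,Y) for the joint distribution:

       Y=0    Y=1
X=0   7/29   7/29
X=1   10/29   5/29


H(X,Y) = -Σ p(x,y) log₂ p(x,y)
  p(0,0)=7/29: -0.2414 × log₂(0.2414) = 0.4950
  p(0,1)=7/29: -0.2414 × log₂(0.2414) = 0.4950
  p(1,0)=10/29: -0.3448 × log₂(0.3448) = 0.5297
  p(1,1)=5/29: -0.1724 × log₂(0.1724) = 0.4373
H(X,Y) = 1.9569 bits


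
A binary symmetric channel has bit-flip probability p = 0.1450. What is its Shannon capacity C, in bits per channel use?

For BSC with error probability p:
C = 1 - H(p) where H(p) is binary entropy
H(0.1450) = -0.1450 × log₂(0.1450) - 0.8550 × log₂(0.8550)
H(p) = 0.5972
C = 1 - 0.5972 = 0.4028 bits/use


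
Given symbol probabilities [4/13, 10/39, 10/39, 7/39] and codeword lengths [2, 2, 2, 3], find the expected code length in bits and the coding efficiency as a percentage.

Average length L = Σ p_i × l_i = 2.1795 bits
Entropy H = 1.9749 bits
Efficiency η = H/L × 100% = 90.61%


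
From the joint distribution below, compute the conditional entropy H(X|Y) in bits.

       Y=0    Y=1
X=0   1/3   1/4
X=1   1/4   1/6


H(X|Y) = Σ_y p(y) H(X|Y=y)
  p(Y=0) = 7/12, H(X|Y=0) = 0.9852
  p(Y=1) = 5/12, H(X|Y=1) = 0.9710
H(X|Y) = 0.5833×0.9852 + 0.4167×0.9710 = 0.9793 bits


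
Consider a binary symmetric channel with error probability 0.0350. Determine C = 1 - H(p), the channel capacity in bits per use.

For BSC with error probability p:
C = 1 - H(p) where H(p) is binary entropy
H(0.0350) = -0.0350 × log₂(0.0350) - 0.9650 × log₂(0.9650)
H(p) = 0.2189
C = 1 - 0.2189 = 0.7811 bits/use


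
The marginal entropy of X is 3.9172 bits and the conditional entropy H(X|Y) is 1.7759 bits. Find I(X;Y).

I(X;Y) = H(X) - H(X|Y)
I(X;Y) = 3.9172 - 1.7759 = 2.1413 bits


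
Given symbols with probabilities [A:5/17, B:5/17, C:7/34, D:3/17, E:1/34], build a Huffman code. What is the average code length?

Huffman tree construction:
Combine smallest probabilities repeatedly
Resulting codes:
  A: 10 (length 2)
  B: 11 (length 2)
  C: 00 (length 2)
  D: 011 (length 3)
  E: 010 (length 3)
Average length = Σ p(s) × length(s) = 2.2059 bits


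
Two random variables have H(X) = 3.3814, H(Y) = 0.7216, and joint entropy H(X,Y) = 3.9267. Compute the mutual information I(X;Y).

I(X;Y) = H(X) + H(Y) - H(X,Y)
I(X;Y) = 3.3814 + 0.7216 - 3.9267 = 0.1763 bits


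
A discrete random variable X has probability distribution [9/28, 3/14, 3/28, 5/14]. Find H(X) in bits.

H(X) = -Σ p(x) log₂ p(x)
  -9/28 × log₂(9/28) = 0.5263
  -3/14 × log₂(3/14) = 0.4762
  -3/28 × log₂(3/28) = 0.3453
  -5/14 × log₂(5/14) = 0.5305
H(X) = 1.8783 bits


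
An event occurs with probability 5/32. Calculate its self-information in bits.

Information content I(x) = -log₂(p(x))
I = -log₂(5/32) = -log₂(0.1562)
I = 2.6781 bits


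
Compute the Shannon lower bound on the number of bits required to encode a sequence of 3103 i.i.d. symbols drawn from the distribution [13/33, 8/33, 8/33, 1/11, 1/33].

Entropy H = 1.9880 bits/symbol
Minimum bits = H × n = 1.9880 × 3103
= 6168.80 bits


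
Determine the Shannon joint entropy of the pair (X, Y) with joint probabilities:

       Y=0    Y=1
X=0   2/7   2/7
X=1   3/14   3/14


H(X,Y) = -Σ p(x,y) log₂ p(x,y)
  p(0,0)=2/7: -0.2857 × log₂(0.2857) = 0.5164
  p(0,1)=2/7: -0.2857 × log₂(0.2857) = 0.5164
  p(1,0)=3/14: -0.2143 × log₂(0.2143) = 0.4762
  p(1,1)=3/14: -0.2143 × log₂(0.2143) = 0.4762
H(X,Y) = 1.9852 bits


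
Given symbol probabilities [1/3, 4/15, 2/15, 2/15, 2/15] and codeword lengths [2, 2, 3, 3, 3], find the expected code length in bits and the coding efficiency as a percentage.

Average length L = Σ p_i × l_i = 2.4000 bits
Entropy H = 2.1996 bits
Efficiency η = H/L × 100% = 91.65%


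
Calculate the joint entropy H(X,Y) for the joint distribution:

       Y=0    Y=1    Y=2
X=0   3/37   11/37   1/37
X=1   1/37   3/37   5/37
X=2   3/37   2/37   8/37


H(X,Y) = -Σ p(x,y) log₂ p(x,y)
  p(0,0)=3/37: -0.0811 × log₂(0.0811) = 0.2939
  p(0,1)=11/37: -0.2973 × log₂(0.2973) = 0.5203
  p(0,2)=1/37: -0.0270 × log₂(0.0270) = 0.1408
  p(1,0)=1/37: -0.0270 × log₂(0.0270) = 0.1408
  p(1,1)=3/37: -0.0811 × log₂(0.0811) = 0.2939
  p(1,2)=5/37: -0.1351 × log₂(0.1351) = 0.3902
  p(2,0)=3/37: -0.0811 × log₂(0.0811) = 0.2939
  p(2,1)=2/37: -0.0541 × log₂(0.0541) = 0.2275
  p(2,2)=8/37: -0.2162 × log₂(0.2162) = 0.4777
H(X,Y) = 2.7790 bits


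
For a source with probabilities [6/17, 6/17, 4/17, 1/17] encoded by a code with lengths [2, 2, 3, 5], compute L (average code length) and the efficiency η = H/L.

Average length L = Σ p_i × l_i = 2.4118 bits
Entropy H = 1.7922 bits
Efficiency η = H/L × 100% = 74.31%


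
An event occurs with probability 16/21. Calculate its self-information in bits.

Information content I(x) = -log₂(p(x))
I = -log₂(16/21) = -log₂(0.7619)
I = 0.3923 bits


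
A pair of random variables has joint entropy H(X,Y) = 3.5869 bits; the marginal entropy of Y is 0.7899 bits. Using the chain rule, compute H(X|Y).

Chain rule: H(X,Y) = H(X|Y) + H(Y)
H(X|Y) = H(X,Y) - H(Y) = 3.5869 - 0.7899 = 2.797 bits


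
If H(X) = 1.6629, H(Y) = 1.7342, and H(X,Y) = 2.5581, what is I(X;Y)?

I(X;Y) = H(X) + H(Y) - H(X,Y)
I(X;Y) = 1.6629 + 1.7342 - 2.5581 = 0.839 bits


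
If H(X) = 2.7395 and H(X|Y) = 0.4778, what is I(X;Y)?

I(X;Y) = H(X) - H(X|Y)
I(X;Y) = 2.7395 - 0.4778 = 2.2617 bits


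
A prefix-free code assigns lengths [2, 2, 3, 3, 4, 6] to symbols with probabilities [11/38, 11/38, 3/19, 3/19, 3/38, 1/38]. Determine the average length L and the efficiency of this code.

Average length L = Σ p_i × l_i = 2.5789 bits
Entropy H = 2.3037 bits
Efficiency η = H/L × 100% = 89.33%


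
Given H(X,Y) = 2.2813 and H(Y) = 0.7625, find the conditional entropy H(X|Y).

Chain rule: H(X,Y) = H(X|Y) + H(Y)
H(X|Y) = H(X,Y) - H(Y) = 2.2813 - 0.7625 = 1.5188 bits


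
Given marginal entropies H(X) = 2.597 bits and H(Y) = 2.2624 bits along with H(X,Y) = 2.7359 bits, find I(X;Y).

I(X;Y) = H(X) + H(Y) - H(X,Y)
I(X;Y) = 2.597 + 2.2624 - 2.7359 = 2.1235 bits


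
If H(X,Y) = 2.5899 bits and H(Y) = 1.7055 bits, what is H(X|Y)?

Chain rule: H(X,Y) = H(X|Y) + H(Y)
H(X|Y) = H(X,Y) - H(Y) = 2.5899 - 1.7055 = 0.8844 bits


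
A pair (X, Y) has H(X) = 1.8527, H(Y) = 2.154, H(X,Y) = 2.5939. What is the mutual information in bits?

I(X;Y) = H(X) + H(Y) - H(X,Y)
I(X;Y) = 1.8527 + 2.154 - 2.5939 = 1.4128 bits


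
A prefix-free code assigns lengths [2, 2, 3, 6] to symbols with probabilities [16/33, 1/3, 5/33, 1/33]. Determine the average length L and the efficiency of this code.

Average length L = Σ p_i × l_i = 2.2727 bits
Entropy H = 1.6000 bits
Efficiency η = H/L × 100% = 70.40%


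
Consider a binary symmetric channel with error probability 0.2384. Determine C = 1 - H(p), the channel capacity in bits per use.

For BSC with error probability p:
C = 1 - H(p) where H(p) is binary entropy
H(0.2384) = -0.2384 × log₂(0.2384) - 0.7616 × log₂(0.7616)
H(p) = 0.7924
C = 1 - 0.7924 = 0.2076 bits/use


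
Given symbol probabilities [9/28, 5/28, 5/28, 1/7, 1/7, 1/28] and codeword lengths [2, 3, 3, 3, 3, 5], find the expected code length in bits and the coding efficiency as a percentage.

Average length L = Σ p_i × l_i = 2.7500 bits
Entropy H = 2.3878 bits
Efficiency η = H/L × 100% = 86.83%


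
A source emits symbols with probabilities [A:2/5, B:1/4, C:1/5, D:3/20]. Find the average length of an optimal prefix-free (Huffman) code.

Huffman tree construction:
Combine smallest probabilities repeatedly
Resulting codes:
  A: 0 (length 1)
  B: 10 (length 2)
  C: 111 (length 3)
  D: 110 (length 3)
Average length = Σ p(s) × length(s) = 1.9500 bits


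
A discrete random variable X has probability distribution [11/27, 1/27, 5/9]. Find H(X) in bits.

H(X) = -Σ p(x) log₂ p(x)
  -11/27 × log₂(11/27) = 0.5278
  -1/27 × log₂(1/27) = 0.1761
  -5/9 × log₂(5/9) = 0.4711
H(X) = 1.1750 bits


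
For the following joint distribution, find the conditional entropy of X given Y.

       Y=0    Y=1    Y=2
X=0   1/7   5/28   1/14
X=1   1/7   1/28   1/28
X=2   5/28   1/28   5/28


H(X|Y) = Σ_y p(y) H(X|Y=y)
  p(Y=0) = 13/28, H(X|Y=0) = 1.5766
  p(Y=1) = 1/4, H(X|Y=1) = 1.1488
  p(Y=2) = 2/7, H(X|Y=2) = 1.2988
H(X|Y) = 0.4643×1.5766 + 0.2500×1.1488 + 0.2857×1.2988 = 1.3903 bits


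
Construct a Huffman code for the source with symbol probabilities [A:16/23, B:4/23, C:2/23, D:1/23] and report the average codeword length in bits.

Huffman tree construction:
Combine smallest probabilities repeatedly
Resulting codes:
  A: 1 (length 1)
  B: 01 (length 2)
  C: 001 (length 3)
  D: 000 (length 3)
Average length = Σ p(s) × length(s) = 1.4348 bits


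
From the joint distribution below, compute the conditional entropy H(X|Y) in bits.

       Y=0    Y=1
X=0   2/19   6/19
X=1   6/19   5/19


H(X|Y) = Σ_y p(y) H(X|Y=y)
  p(Y=0) = 8/19, H(X|Y=0) = 0.8113
  p(Y=1) = 11/19, H(X|Y=1) = 0.9940
H(X|Y) = 0.4211×0.8113 + 0.5789×0.9940 = 0.9171 bits


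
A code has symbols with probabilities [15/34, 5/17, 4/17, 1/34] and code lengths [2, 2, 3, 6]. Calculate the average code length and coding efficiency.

Average length L = Σ p_i × l_i = 2.3529 bits
Entropy H = 1.6809 bits
Efficiency η = H/L × 100% = 71.44%


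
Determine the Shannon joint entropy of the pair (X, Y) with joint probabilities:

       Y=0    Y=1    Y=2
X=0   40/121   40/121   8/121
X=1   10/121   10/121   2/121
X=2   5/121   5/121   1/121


H(X,Y) = -Σ p(x,y) log₂ p(x,y)
  p(0,0)=40/121: -0.3306 × log₂(0.3306) = 0.5279
  p(0,1)=40/121: -0.3306 × log₂(0.3306) = 0.5279
  p(0,2)=8/121: -0.0661 × log₂(0.0661) = 0.2591
  p(1,0)=10/121: -0.0826 × log₂(0.0826) = 0.2973
  p(1,1)=10/121: -0.0826 × log₂(0.0826) = 0.2973
  p(1,2)=2/121: -0.0165 × log₂(0.0165) = 0.0978
  p(2,0)=5/121: -0.0413 × log₂(0.0413) = 0.1900
  p(2,1)=5/121: -0.0413 × log₂(0.0413) = 0.1900
  p(2,2)=1/121: -0.0083 × log₂(0.0083) = 0.0572
H(X,Y) = 2.4444 bits


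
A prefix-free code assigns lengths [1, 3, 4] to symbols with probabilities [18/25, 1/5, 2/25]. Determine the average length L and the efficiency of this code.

Average length L = Σ p_i × l_i = 1.6400 bits
Entropy H = 1.0971 bits
Efficiency η = H/L × 100% = 66.90%


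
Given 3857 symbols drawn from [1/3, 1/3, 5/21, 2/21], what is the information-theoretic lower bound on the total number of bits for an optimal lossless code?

Entropy H = 1.8727 bits/symbol
Minimum bits = H × n = 1.8727 × 3857
= 7222.89 bits


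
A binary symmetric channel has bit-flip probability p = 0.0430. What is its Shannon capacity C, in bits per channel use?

For BSC with error probability p:
C = 1 - H(p) where H(p) is binary entropy
H(0.0430) = -0.0430 × log₂(0.0430) - 0.9570 × log₂(0.9570)
H(p) = 0.2559
C = 1 - 0.2559 = 0.7441 bits/use


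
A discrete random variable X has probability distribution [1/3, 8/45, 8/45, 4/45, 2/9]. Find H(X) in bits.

H(X) = -Σ p(x) log₂ p(x)
  -1/3 × log₂(1/3) = 0.5283
  -8/45 × log₂(8/45) = 0.4430
  -8/45 × log₂(8/45) = 0.4430
  -4/45 × log₂(4/45) = 0.3104
  -2/9 × log₂(2/9) = 0.4822
H(X) = 2.2069 bits


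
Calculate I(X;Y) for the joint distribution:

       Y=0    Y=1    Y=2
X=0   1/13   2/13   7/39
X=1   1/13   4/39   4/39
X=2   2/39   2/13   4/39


H(X) = 1.5656, H(Y) = 1.5263, H(X,Y) = 3.0756
I(X;Y) = H(X) + H(Y) - H(X,Y) = 0.0163 bits


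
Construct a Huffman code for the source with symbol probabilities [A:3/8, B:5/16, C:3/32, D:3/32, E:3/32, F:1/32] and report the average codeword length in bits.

Huffman tree construction:
Combine smallest probabilities repeatedly
Resulting codes:
  A: 0 (length 1)
  B: 10 (length 2)
  C: 1101 (length 4)
  D: 1110 (length 4)
  E: 1111 (length 4)
  F: 1100 (length 4)
Average length = Σ p(s) × length(s) = 2.2500 bits


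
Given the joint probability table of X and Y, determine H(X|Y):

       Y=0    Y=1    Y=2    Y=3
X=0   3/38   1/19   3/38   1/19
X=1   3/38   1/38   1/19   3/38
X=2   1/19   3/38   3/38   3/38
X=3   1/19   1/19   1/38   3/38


H(X|Y) = Σ_y p(y) H(X|Y=y)
  p(Y=0) = 5/19, H(X|Y=0) = 1.9710
  p(Y=1) = 4/19, H(X|Y=1) = 1.9056
  p(Y=2) = 9/38, H(X|Y=2) = 1.8911
  p(Y=3) = 11/38, H(X|Y=3) = 1.9808
H(X|Y) = 0.2632×1.9710 + 0.2105×1.9056 + 0.2368×1.8911 + 0.2895×1.9808 = 1.9411 bits


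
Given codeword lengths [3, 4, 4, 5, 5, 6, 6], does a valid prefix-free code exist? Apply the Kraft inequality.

Kraft inequality: Σ 2^(-l_i) ≤ 1 for prefix-free code
Calculating: 2^(-3) + 2^(-4) + 2^(-4) + 2^(-5) + 2^(-5) + 2^(-6) + 2^(-6)
= 0.125 + 0.0625 + 0.0625 + 0.03125 + 0.03125 + 0.015625 + 0.015625
= 0.3438
Since 0.3438 ≤ 1, prefix-free code exists


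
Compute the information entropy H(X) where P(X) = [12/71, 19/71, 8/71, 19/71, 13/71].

H(X) = -Σ p(x) log₂ p(x)
  -12/71 × log₂(12/71) = 0.4335
  -19/71 × log₂(19/71) = 0.5089
  -8/71 × log₂(8/71) = 0.3549
  -19/71 × log₂(19/71) = 0.5089
  -13/71 × log₂(13/71) = 0.4485
H(X) = 2.2547 bits


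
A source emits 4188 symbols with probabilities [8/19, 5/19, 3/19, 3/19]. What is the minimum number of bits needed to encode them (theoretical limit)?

Entropy H = 1.8732 bits/symbol
Minimum bits = H × n = 1.8732 × 4188
= 7845.05 bits


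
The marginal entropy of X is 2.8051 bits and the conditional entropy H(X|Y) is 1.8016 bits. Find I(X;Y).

I(X;Y) = H(X) - H(X|Y)
I(X;Y) = 2.8051 - 1.8016 = 1.0035 bits


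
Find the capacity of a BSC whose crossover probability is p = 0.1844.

For BSC with error probability p:
C = 1 - H(p) where H(p) is binary entropy
H(0.1844) = -0.1844 × log₂(0.1844) - 0.8156 × log₂(0.8156)
H(p) = 0.6896
C = 1 - 0.6896 = 0.3104 bits/use


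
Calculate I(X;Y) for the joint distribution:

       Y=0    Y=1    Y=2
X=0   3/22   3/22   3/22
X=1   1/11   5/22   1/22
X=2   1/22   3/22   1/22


H(X) = 1.5440, H(Y) = 1.4970, H(X,Y) = 2.9763
I(X;Y) = H(X) + H(Y) - H(X,Y) = 0.0648 bits


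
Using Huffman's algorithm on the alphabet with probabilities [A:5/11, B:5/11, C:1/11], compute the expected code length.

Huffman tree construction:
Combine smallest probabilities repeatedly
Resulting codes:
  A: 11 (length 2)
  B: 0 (length 1)
  C: 10 (length 2)
Average length = Σ p(s) × length(s) = 1.5455 bits


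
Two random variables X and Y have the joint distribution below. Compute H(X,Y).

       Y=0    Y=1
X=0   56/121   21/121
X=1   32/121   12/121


H(X,Y) = -Σ p(x,y) log₂ p(x,y)
  p(0,0)=56/121: -0.4628 × log₂(0.4628) = 0.5144
  p(0,1)=21/121: -0.1736 × log₂(0.1736) = 0.4385
  p(1,0)=32/121: -0.2645 × log₂(0.2645) = 0.5075
  p(1,1)=12/121: -0.0992 × log₂(0.0992) = 0.3306
H(X,Y) = 1.7910 bits


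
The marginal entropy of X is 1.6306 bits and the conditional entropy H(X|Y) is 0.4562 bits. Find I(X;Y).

I(X;Y) = H(X) - H(X|Y)
I(X;Y) = 1.6306 - 0.4562 = 1.1744 bits


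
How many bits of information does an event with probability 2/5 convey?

Information content I(x) = -log₂(p(x))
I = -log₂(2/5) = -log₂(0.4000)
I = 1.3219 bits


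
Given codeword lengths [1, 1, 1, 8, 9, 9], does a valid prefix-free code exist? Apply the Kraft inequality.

Kraft inequality: Σ 2^(-l_i) ≤ 1 for prefix-free code
Calculating: 2^(-1) + 2^(-1) + 2^(-1) + 2^(-8) + 2^(-9) + 2^(-9)
= 0.5 + 0.5 + 0.5 + 0.00390625 + 0.001953125 + 0.001953125
= 1.5078
Since 1.5078 > 1, prefix-free code does not exist


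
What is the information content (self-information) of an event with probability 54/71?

Information content I(x) = -log₂(p(x))
I = -log₂(54/71) = -log₂(0.7606)
I = 0.3949 bits


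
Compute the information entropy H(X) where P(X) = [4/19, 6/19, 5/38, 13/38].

H(X) = -Σ p(x) log₂ p(x)
  -4/19 × log₂(4/19) = 0.4732
  -6/19 × log₂(6/19) = 0.5251
  -5/38 × log₂(5/38) = 0.3850
  -13/38 × log₂(13/38) = 0.5294
H(X) = 1.9128 bits


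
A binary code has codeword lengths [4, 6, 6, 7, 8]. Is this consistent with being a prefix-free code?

Kraft inequality: Σ 2^(-l_i) ≤ 1 for prefix-free code
Calculating: 2^(-4) + 2^(-6) + 2^(-6) + 2^(-7) + 2^(-8)
= 0.0625 + 0.015625 + 0.015625 + 0.0078125 + 0.00390625
= 0.1055
Since 0.1055 ≤ 1, prefix-free code exists


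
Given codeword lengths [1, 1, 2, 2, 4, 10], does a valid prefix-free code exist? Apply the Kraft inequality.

Kraft inequality: Σ 2^(-l_i) ≤ 1 for prefix-free code
Calculating: 2^(-1) + 2^(-1) + 2^(-2) + 2^(-2) + 2^(-4) + 2^(-10)
= 0.5 + 0.5 + 0.25 + 0.25 + 0.0625 + 0.0009765625
= 1.5635
Since 1.5635 > 1, prefix-free code does not exist


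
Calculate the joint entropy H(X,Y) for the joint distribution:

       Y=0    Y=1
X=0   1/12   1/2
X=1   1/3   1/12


H(X,Y) = -Σ p(x,y) log₂ p(x,y)
  p(0,0)=1/12: -0.0833 × log₂(0.0833) = 0.2987
  p(0,1)=1/2: -0.5000 × log₂(0.5000) = 0.5000
  p(1,0)=1/3: -0.3333 × log₂(0.3333) = 0.5283
  p(1,1)=1/12: -0.0833 × log₂(0.0833) = 0.2987
H(X,Y) = 1.6258 bits


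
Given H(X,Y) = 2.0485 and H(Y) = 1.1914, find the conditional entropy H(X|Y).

Chain rule: H(X,Y) = H(X|Y) + H(Y)
H(X|Y) = H(X,Y) - H(Y) = 2.0485 - 1.1914 = 0.8571 bits


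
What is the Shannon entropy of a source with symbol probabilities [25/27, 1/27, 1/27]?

H(X) = -Σ p(x) log₂ p(x)
  -25/27 × log₂(25/27) = 0.1028
  -1/27 × log₂(1/27) = 0.1761
  -1/27 × log₂(1/27) = 0.1761
H(X) = 0.4550 bits


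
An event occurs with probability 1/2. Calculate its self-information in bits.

Information content I(x) = -log₂(p(x))
I = -log₂(1/2) = -log₂(0.5000)
I = 1.0000 bits


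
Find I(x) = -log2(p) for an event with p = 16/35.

Information content I(x) = -log₂(p(x))
I = -log₂(16/35) = -log₂(0.4571)
I = 1.1293 bits


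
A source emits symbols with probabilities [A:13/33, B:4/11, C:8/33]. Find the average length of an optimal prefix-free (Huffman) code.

Huffman tree construction:
Combine smallest probabilities repeatedly
Resulting codes:
  A: 0 (length 1)
  B: 11 (length 2)
  C: 10 (length 2)
Average length = Σ p(s) × length(s) = 1.6061 bits
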